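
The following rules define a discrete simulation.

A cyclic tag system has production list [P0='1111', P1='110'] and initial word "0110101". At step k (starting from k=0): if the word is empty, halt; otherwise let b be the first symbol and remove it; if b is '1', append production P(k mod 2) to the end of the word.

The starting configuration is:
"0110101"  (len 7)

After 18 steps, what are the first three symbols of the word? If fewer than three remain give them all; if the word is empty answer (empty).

[0] "0110101"  (len 7)
[1] "110101"  (len 6)
[2] "10101110"  (len 8)
[3] "01011101111"  (len 11)
[4] "1011101111"  (len 10)
[5] "0111011111111"  (len 13)
[6] "111011111111"  (len 12)
[7] "110111111111111"  (len 15)
[8] "10111111111111110"  (len 17)
[9] "01111111111111101111"  (len 20)
[10] "1111111111111101111"  (len 19)
[11] "1111111111111011111111"  (len 22)
[12] "111111111111011111111110"  (len 24)
[13] "111111111110111111111101111"  (len 27)
[14] "11111111110111111111101111110"  (len 29)
[15] "11111111101111111111011111101111"  (len 32)
[16] "1111111101111111111011111101111110"  (len 34)
[17] "1111111011111111110111111011111101111"  (len 37)
[18] "111111011111111110111111011111101111110"  (len 39)

111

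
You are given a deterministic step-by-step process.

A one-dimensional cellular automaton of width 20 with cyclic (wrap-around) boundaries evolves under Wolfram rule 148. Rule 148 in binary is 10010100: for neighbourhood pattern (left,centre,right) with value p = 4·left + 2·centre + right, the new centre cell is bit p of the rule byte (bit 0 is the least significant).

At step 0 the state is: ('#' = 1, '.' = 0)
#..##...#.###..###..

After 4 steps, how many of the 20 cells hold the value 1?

5

0) #..##...#.###..###..
1) ##...#..#..#.#..#.#.
2) ..#..##.##.#.##.#.#.
3) ..##.......#....#.##
4) #...#......##...#...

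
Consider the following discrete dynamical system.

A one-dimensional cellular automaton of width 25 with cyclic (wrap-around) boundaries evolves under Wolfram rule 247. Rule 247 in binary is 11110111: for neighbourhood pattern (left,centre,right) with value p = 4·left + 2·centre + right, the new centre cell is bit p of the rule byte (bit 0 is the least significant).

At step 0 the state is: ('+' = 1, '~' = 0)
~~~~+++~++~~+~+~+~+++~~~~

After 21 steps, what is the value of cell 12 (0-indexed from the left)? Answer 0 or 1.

1

step 0: ~~~~+++~++~~+~+~+~+++~~~~
step 1: ++++~+++~+++++++++~++++++
step 2: +++++~+++~+++++++++~+++++
step 3: ++++++~+++~+++++++++~++++
step 4: +++++++~+++~+++++++++~+++
step 5: ++++++++~+++~+++++++++~++
step 6: +++++++++~+++~+++++++++~+
step 7: ++++++++++~+++~+++++++++~
step 8: ~++++++++++~+++~+++++++++
step 9: +~++++++++++~+++~++++++++
step 10: ++~++++++++++~+++~+++++++
step 11: +++~++++++++++~+++~++++++
step 12: ++++~++++++++++~+++~+++++
step 13: +++++~++++++++++~+++~++++
step 14: ++++++~++++++++++~+++~+++
step 15: +++++++~++++++++++~+++~++
step 16: ++++++++~++++++++++~+++~+
step 17: +++++++++~++++++++++~+++~
step 18: ~+++++++++~++++++++++~+++
step 19: +~+++++++++~++++++++++~++
step 20: ++~+++++++++~++++++++++~+
step 21: +++~+++++++++~++++++++++~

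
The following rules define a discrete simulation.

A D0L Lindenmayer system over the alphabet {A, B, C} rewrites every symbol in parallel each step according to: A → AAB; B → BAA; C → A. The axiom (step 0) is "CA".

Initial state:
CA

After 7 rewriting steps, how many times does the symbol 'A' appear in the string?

1944

gen 0: CA
gen 1: AAAB
gen 2: AABAABAABBAA
gen 3: AABAABBAAAABAABBAAAABAABBAABAAAABAAB
gen 4: AABAABBAAAABAABBAABAAAABAABAABAABBAAAABAABBAABAAAABAABAABAABBAAAABAABBAABAAAABAABBAAAABAABAABAABBAAAABAABBAA
gen 5: AABAABBAAAABAABBAABAAAABAABAABAABBAAAABAABBAABAAAABAABBAAA…BBAAAABAABBAAAABAABBAABAAAABAABAABAABBAAAABAABBAABAAAABAAB  (len 324)
gen 6: AABAABBAAAABAABBAABAAAABAABAABAABBAAAABAABBAABAAAABAABBAAA…BAABAABAABBAAAABAABBAABAAAABAABBAAAABAABAABAABBAAAABAABBAA  (len 972)
gen 7: AABAABBAAAABAABBAABAAAABAABAABAABBAAAABAABBAABAAAABAABBAAA…BBAAAABAABBAAAABAABBAABAAAABAABAABAABBAAAABAABBAABAAAABAAB  (len 2916)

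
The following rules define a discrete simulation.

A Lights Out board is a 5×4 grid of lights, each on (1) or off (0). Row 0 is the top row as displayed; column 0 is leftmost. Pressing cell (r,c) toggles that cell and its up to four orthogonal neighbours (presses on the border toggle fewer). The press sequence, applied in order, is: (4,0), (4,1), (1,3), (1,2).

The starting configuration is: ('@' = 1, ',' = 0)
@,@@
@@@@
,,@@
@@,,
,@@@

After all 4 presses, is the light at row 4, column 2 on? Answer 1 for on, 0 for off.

0

gen 0: @,@@
@@@@
,,@@
@@,,
,@@@
gen 1: @,@@
@@@@
,,@@
,@,,
@,@@
gen 2: @,@@
@@@@
,,@@
,,,,
,@,@
gen 3: @,@,
@@,,
,,@,
,,,,
,@,@
gen 4: @,,,
@,@@
,,,,
,,,,
,@,@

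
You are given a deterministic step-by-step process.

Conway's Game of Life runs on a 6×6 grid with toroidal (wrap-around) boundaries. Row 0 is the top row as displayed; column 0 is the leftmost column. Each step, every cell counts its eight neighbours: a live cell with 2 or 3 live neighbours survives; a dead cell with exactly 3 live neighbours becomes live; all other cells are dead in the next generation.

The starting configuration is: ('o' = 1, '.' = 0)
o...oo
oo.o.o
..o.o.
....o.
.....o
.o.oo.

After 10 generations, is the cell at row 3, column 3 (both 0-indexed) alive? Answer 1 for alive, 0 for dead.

0) o...oo
oo.o.o
..o.o.
....o.
.....o
.o.oo.
1) ......
.ooo..
ooo.o.
...ooo
...o.o
...o..
2) ...o..
o..o..
o.....
.o....
..oo.o
....o.
3) ...oo.
......
oo....
ooo...
..ooo.
..o.o.
4) ...oo.
......
o.o...
o....o
....oo
..o..o
5) ...oo.
...o..
oo...o
oo..o.
....o.
.....o
6) ...oo.
o.oo.o
.oo.oo
.o..o.
o...o.
...o.o
7) o.....
o.....
......
.oo.o.
o..oo.
...o.o
8) o....o
......
.o....
.oo.oo
oo....
o..o.o
9) o...oo
o.....
ooo...
..o..o
...o..
....o.
10) o...o.
......
o.o..o
o.oo..
...oo.
...oo.

1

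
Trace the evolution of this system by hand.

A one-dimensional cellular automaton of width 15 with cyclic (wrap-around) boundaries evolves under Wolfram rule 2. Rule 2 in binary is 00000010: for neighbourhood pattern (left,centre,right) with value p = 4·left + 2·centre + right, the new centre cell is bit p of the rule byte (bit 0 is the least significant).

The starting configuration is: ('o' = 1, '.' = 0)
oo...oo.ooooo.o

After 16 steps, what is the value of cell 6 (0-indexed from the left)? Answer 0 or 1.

gen 0: oo...oo.ooooo.o
gen 1: ....o..........
gen 2: ...o...........
gen 3: ..o............
gen 4: .o.............
gen 5: o..............
gen 6: ..............o
gen 7: .............o.
gen 8: ............o..
gen 9: ...........o...
gen 10: ..........o....
gen 11: .........o.....
gen 12: ........o......
gen 13: .......o.......
gen 14: ......o........
gen 15: .....o.........
gen 16: ....o..........

0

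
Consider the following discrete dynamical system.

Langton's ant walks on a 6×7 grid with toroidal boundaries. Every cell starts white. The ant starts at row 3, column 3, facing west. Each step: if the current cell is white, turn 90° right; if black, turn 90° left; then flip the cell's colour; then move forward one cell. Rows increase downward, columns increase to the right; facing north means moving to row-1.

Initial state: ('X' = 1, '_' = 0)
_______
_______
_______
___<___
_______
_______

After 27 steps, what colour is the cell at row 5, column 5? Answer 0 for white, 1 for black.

0) _______
_______
_______
___<___
_______
_______
1) _______
_______
___^___
___X___
_______
_______
2) _______
_______
___X>__
___X___
_______
_______
3) _______
_______
___XX__
___Xv__
_______
_______
4) _______
_______
___XX__
___<X__
_______
_______
5) _______
_______
___XX__
____X__
___v___
_______
6) _______
_______
___XX__
____X__
__<X___
_______
7) _______
_______
___XX__
__^_X__
__XX___
_______
8) _______
_______
___XX__
__X>X__
__XX___
_______
9) _______
_______
___XX__
__XXX__
__Xv___
_______
10) _______
_______
___XX__
__XXX__
__X_>__
_______
11) _______
_______
___XX__
__XXX__
__X_X__
____v__
12) _______
_______
___XX__
__XXX__
__X_X__
___<X__
13) _______
_______
___XX__
__XXX__
__X^X__
___XX__
14) _______
_______
___XX__
__XXX__
__XX>__
___XX__
15) _______
_______
___XX__
__XX^__
__XX___
___XX__
16) _______
_______
___XX__
__X<___
__XX___
___XX__
17) _______
_______
___XX__
__X____
__Xv___
___XX__
18) _______
_______
___XX__
__X____
__X_>__
___XX__
19) _______
_______
___XX__
__X____
__X_X__
___Xv__
20) _______
_______
___XX__
__X____
__X_X__
___X_>_
21) _____v_
_______
___XX__
__X____
__X_X__
___X_X_
22) ____<X_
_______
___XX__
__X____
__X_X__
___X_X_
23) ____XX_
_______
___XX__
__X____
__X_X__
___X^X_
24) ____XX_
_______
___XX__
__X____
__X_X__
___XX>_
25) ____XX_
_______
___XX__
__X____
__X_X^_
___XX__
26) ____XX_
_______
___XX__
__X____
__X_XX>
___XX__
27) ____XX_
_______
___XX__
__X____
__X_XXX
___XX_v

0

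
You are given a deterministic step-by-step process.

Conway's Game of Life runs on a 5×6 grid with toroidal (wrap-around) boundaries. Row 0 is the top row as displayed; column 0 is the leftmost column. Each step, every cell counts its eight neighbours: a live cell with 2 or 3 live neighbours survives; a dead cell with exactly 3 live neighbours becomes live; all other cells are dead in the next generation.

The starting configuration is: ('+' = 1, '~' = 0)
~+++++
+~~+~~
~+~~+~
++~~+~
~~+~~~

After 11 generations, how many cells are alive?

[0] ~+++++
+~~+~~
~+~~+~
++~~+~
~~+~~~
[1] ++~~++
+~~~~~
~++++~
++++~+
~~~~~~
[2] ++~~~+
~~~~~~
~~~~+~
+~~~~+
~~~+~~
[3] +~~~~~
+~~~~+
~~~~~+
~~~~++
~+~~+~
[4] ++~~~~
+~~~~+
~~~~~~
+~~~++
+~~~+~
[5] ~+~~~~
++~~~+
~~~~+~
+~~~+~
~~~~+~
[6] ~+~~~+
++~~~+
~+~~+~
~~~++~
~~~~~+
[7] ~+~~++
~++~++
~++++~
~~~+++
+~~~~+
[8] ~+++~~
~~~~~~
~+~~~~
~+~~~~
~~~+~~
[9] ~~++~~
~+~~~~
~~~~~~
~~+~~~
~+~+~~
[10] ~+~+~~
~~+~~~
~~~~~~
~~+~~~
~+~+~~
[11] ~+~+~~
~~+~~~
~~~~~~
~~+~~~
~+~+~~

6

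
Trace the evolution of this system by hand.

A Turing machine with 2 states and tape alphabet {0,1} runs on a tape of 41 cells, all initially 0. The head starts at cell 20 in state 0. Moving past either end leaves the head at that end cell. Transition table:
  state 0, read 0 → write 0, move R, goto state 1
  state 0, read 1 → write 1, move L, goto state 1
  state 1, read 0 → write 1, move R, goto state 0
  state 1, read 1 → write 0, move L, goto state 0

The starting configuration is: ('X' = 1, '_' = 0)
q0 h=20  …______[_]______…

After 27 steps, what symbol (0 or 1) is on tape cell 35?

1

step 0: q0 h=20  …______[_]______…
step 1: q1 h=21  …______[_]______…
step 2: q0 h=22  …_____X[_]______…
step 3: q1 h=23  …____X_[_]______…
step 4: q0 h=24  …___X_X[_]______…
step 5: q1 h=25  …__X_X_[_]______…
step 6: q0 h=26  …_X_X_X[_]______…
step 7: q1 h=27  …X_X_X_[_]______…
step 8: q0 h=28  …_X_X_X[_]______…
step 9: q1 h=29  …X_X_X_[_]______…
step 10: q0 h=30  …_X_X_X[_]______…
step 11: q1 h=31  …X_X_X_[_]______…
step 12: q0 h=32  …_X_X_X[_]______…
step 13: q1 h=33  …X_X_X_[_]______…
step 14: q0 h=34  …_X_X_X[_]______|
step 15: q1 h=35  …X_X_X_[_]_____|
step 16: q0 h=36  …_X_X_X[_]____|
step 17: q1 h=37  …X_X_X_[_]___|
step 18: q0 h=38  …_X_X_X[_]__|
step 19: q1 h=39  …X_X_X_[_]_|
step 20: q0 h=40  …_X_X_X[_]|
step 21: q1 h=40  …_X_X_X[_]|
step 22: q0 h=40  …_X_X_X[X]|
step 23: q1 h=39  …X_X_X_[X]X|
step 24: q0 h=38  …_X_X_X[_]_X|
step 25: q1 h=39  …X_X_X_[_]X|
step 26: q0 h=40  …_X_X_X[X]|
step 27: q1 h=39  …X_X_X_[X]X|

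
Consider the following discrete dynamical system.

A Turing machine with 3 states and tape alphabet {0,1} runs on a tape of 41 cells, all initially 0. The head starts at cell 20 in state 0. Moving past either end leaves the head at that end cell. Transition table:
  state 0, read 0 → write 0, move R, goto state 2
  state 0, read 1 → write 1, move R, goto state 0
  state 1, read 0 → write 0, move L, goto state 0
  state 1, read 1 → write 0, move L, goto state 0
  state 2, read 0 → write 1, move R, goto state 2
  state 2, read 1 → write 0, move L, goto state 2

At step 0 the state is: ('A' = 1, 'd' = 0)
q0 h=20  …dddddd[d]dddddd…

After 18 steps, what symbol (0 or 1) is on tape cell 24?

1

t=0: q0 h=20  …dddddd[d]dddddd…
t=1: q2 h=21  …dddddd[d]dddddd…
t=2: q2 h=22  …dddddA[d]dddddd…
t=3: q2 h=23  …ddddAA[d]dddddd…
t=4: q2 h=24  …dddAAA[d]dddddd…
t=5: q2 h=25  …ddAAAA[d]dddddd…
t=6: q2 h=26  …dAAAAA[d]dddddd…
t=7: q2 h=27  …AAAAAA[d]dddddd…
t=8: q2 h=28  …AAAAAA[d]dddddd…
t=9: q2 h=29  …AAAAAA[d]dddddd…
t=10: q2 h=30  …AAAAAA[d]dddddd…
t=11: q2 h=31  …AAAAAA[d]dddddd…
t=12: q2 h=32  …AAAAAA[d]dddddd…
t=13: q2 h=33  …AAAAAA[d]dddddd…
t=14: q2 h=34  …AAAAAA[d]dddddd|
t=15: q2 h=35  …AAAAAA[d]ddddd|
t=16: q2 h=36  …AAAAAA[d]dddd|
t=17: q2 h=37  …AAAAAA[d]ddd|
t=18: q2 h=38  …AAAAAA[d]dd|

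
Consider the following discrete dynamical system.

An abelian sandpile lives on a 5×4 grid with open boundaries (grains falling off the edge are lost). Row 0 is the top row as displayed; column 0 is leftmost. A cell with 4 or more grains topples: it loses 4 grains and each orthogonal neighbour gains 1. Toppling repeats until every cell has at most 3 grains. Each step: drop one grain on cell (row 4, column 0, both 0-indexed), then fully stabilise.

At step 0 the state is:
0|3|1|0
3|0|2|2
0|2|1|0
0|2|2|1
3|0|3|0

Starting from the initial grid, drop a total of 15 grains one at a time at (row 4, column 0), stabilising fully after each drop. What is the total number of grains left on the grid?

27

step 0: 0|3|1|0
3|0|2|2
0|2|1|0
0|2|2|1
3|0|3|0
step 1: 0|3|1|0
3|0|2|2
0|2|1|0
1|2|2|1
0|1|3|0
step 2: 0|3|1|0
3|0|2|2
0|2|1|0
1|2|2|1
1|1|3|0
step 3: 0|3|1|0
3|0|2|2
0|2|1|0
1|2|2|1
2|1|3|0
step 4: 0|3|1|0
3|0|2|2
0|2|1|0
1|2|2|1
3|1|3|0
step 5: 0|3|1|0
3|0|2|2
0|2|1|0
2|2|2|1
0|2|3|0
step 6: 0|3|1|0
3|0|2|2
0|2|1|0
2|2|2|1
1|2|3|0
step 7: 0|3|1|0
3|0|2|2
0|2|1|0
2|2|2|1
2|2|3|0
step 8: 0|3|1|0
3|0|2|2
0|2|1|0
2|2|2|1
3|2|3|0
step 9: 0|3|1|0
3|0|2|2
0|2|1|0
3|2|2|1
0|3|3|0
step 10: 0|3|1|0
3|0|2|2
0|2|1|0
3|2|2|1
1|3|3|0
step 11: 0|3|1|0
3|0|2|2
0|2|1|0
3|2|2|1
2|3|3|0
step 12: 0|3|1|0
3|0|2|2
0|2|1|0
3|2|2|1
3|3|3|0
step 13: 0|3|1|0
3|0|2|2
1|3|2|0
1|1|0|2
2|2|1|1
step 14: 0|3|1|0
3|0|2|2
1|3|2|0
1|1|0|2
3|2|1|1
step 15: 0|3|1|0
3|0|2|2
1|3|2|0
2|1|0|2
0|3|1|1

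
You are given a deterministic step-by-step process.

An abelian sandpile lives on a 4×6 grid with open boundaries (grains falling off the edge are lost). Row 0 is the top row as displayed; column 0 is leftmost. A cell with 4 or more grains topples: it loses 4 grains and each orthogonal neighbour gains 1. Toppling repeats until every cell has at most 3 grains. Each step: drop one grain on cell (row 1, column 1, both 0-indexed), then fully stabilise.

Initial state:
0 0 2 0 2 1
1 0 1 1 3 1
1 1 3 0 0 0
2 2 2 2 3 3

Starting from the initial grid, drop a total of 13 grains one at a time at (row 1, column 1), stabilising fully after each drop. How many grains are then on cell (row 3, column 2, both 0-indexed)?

3

0) 0 0 2 0 2 1
1 0 1 1 3 1
1 1 3 0 0 0
2 2 2 2 3 3
1) 0 0 2 0 2 1
1 1 1 1 3 1
1 1 3 0 0 0
2 2 2 2 3 3
2) 0 0 2 0 2 1
1 2 1 1 3 1
1 1 3 0 0 0
2 2 2 2 3 3
3) 0 0 2 0 2 1
1 3 1 1 3 1
1 1 3 0 0 0
2 2 2 2 3 3
4) 0 1 2 0 2 1
2 0 2 1 3 1
1 2 3 0 0 0
2 2 2 2 3 3
5) 0 1 2 0 2 1
2 1 2 1 3 1
1 2 3 0 0 0
2 2 2 2 3 3
6) 0 1 2 0 2 1
2 2 2 1 3 1
1 2 3 0 0 0
2 2 2 2 3 3
7) 0 1 2 0 2 1
2 3 2 1 3 1
1 2 3 0 0 0
2 2 2 2 3 3
8) 0 2 2 0 2 1
3 0 3 1 3 1
1 3 3 0 0 0
2 2 2 2 3 3
9) 0 2 2 0 2 1
3 1 3 1 3 1
1 3 3 0 0 0
2 2 2 2 3 3
10) 0 2 2 0 2 1
3 2 3 1 3 1
1 3 3 0 0 0
2 2 2 2 3 3
11) 0 2 2 0 2 1
3 3 3 1 3 1
1 3 3 0 0 0
2 2 2 2 3 3
12) 1 3 3 0 2 1
0 3 1 2 3 1
3 1 1 1 0 0
2 3 3 2 3 3
13) 2 1 0 1 2 1
1 1 3 2 3 1
3 2 1 1 0 0
2 3 3 2 3 3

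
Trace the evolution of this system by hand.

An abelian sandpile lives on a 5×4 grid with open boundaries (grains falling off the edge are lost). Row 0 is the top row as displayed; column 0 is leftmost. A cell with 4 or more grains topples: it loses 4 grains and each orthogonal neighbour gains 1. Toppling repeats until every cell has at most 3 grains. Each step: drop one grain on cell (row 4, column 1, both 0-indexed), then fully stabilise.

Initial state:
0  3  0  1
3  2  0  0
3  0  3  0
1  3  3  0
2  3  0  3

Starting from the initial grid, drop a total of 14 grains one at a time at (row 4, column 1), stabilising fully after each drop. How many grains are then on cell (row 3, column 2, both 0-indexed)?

3

k=0  0  3  0  1
3  2  0  0
3  0  3  0
1  3  3  0
2  3  0  3
k=1  0  3  0  1
3  2  1  0
3  2  0  1
2  1  1  1
3  1  2  3
k=2  0  3  0  1
3  2  1  0
3  2  0  1
2  1  1  1
3  2  2  3
k=3  0  3  0  1
3  2  1  0
3  2  0  1
2  1  1  1
3  3  2  3
k=4  0  3  0  1
3  2  1  0
3  2  0  1
3  2  1  1
0  1  3  3
k=5  0  3  0  1
3  2  1  0
3  2  0  1
3  2  1  1
0  2  3  3
k=6  0  3  0  1
3  2  1  0
3  2  0  1
3  2  1  1
0  3  3  3
k=7  0  3  0  1
3  2  1  0
3  2  0  1
3  3  2  2
1  1  1  0
k=8  0  3  0  1
3  2  1  0
3  2  0  1
3  3  2  2
1  2  1  0
k=9  0  3  0  1
3  2  1  0
3  2  0  1
3  3  2  2
1  3  1  0
k=10  2  0  1  1
1  1  2  0
2  1  1  1
1  2  3  2
3  1  2  0
k=11  2  0  1  1
1  1  2  0
2  1  1  1
1  2  3  2
3  2  2  0
k=12  2  0  1  1
1  1  2  0
2  1  1  1
1  2  3  2
3  3  2  0
k=13  2  0  1  1
1  1  2  0
2  1  1  1
2  3  3  2
0  1  3  0
k=14  2  0  1  1
1  1  2  0
2  1  1  1
2  3  3  2
0  2  3  0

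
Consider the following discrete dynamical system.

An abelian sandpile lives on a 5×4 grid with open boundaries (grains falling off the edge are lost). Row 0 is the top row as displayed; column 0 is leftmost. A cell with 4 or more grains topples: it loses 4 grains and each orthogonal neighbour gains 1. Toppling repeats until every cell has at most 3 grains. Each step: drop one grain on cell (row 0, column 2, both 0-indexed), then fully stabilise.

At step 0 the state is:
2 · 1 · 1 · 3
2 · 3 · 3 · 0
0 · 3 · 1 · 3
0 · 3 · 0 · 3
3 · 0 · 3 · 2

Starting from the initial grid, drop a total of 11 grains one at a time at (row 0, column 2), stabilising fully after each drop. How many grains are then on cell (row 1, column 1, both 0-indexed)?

0) 2 · 1 · 1 · 3
2 · 3 · 3 · 0
0 · 3 · 1 · 3
0 · 3 · 0 · 3
3 · 0 · 3 · 2
1) 2 · 1 · 2 · 3
2 · 3 · 3 · 0
0 · 3 · 1 · 3
0 · 3 · 0 · 3
3 · 0 · 3 · 2
2) 2 · 1 · 3 · 3
2 · 3 · 3 · 0
0 · 3 · 1 · 3
0 · 3 · 0 · 3
3 · 0 · 3 · 2
3) 2 · 3 · 2 · 0
3 · 1 · 1 · 2
1 · 1 · 3 · 3
1 · 0 · 1 · 3
3 · 1 · 3 · 2
4) 2 · 3 · 3 · 0
3 · 1 · 1 · 2
1 · 1 · 3 · 3
1 · 0 · 1 · 3
3 · 1 · 3 · 2
5) 3 · 0 · 1 · 1
3 · 2 · 2 · 2
1 · 1 · 3 · 3
1 · 0 · 1 · 3
3 · 1 · 3 · 2
6) 3 · 0 · 2 · 1
3 · 2 · 2 · 2
1 · 1 · 3 · 3
1 · 0 · 1 · 3
3 · 1 · 3 · 2
7) 3 · 0 · 3 · 1
3 · 2 · 2 · 2
1 · 1 · 3 · 3
1 · 0 · 1 · 3
3 · 1 · 3 · 2
8) 3 · 1 · 0 · 2
3 · 2 · 3 · 2
1 · 1 · 3 · 3
1 · 0 · 1 · 3
3 · 1 · 3 · 2
9) 3 · 1 · 1 · 2
3 · 2 · 3 · 2
1 · 1 · 3 · 3
1 · 0 · 1 · 3
3 · 1 · 3 · 2
10) 3 · 1 · 2 · 2
3 · 2 · 3 · 2
1 · 1 · 3 · 3
1 · 0 · 1 · 3
3 · 1 · 3 · 2
11) 3 · 1 · 3 · 2
3 · 2 · 3 · 2
1 · 1 · 3 · 3
1 · 0 · 1 · 3
3 · 1 · 3 · 2

2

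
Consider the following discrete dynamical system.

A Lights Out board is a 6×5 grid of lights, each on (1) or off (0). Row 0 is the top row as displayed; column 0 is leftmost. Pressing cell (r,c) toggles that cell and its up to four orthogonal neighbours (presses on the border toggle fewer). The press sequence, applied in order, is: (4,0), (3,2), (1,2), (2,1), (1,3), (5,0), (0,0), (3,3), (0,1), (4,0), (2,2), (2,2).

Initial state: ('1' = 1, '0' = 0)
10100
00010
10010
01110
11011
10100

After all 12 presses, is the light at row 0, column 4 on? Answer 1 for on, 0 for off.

0) 10100
00010
10010
01110
11011
10100
1) 10100
00010
10010
11110
00011
00100
2) 10100
00010
10110
10000
00111
00100
3) 10000
01100
10010
10000
00111
00100
4) 10000
00100
01110
11000
00111
00100
5) 10010
00011
01100
11000
00111
00100
6) 10010
00011
01100
11000
10111
11100
7) 01010
10011
01100
11000
10111
11100
8) 01010
10011
01110
11111
10101
11100
9) 10110
11011
01110
11111
10101
11100
10) 10110
11011
01110
01111
01101
01100
11) 10110
11111
00000
01011
01101
01100
12) 10110
11011
01110
01111
01101
01100

0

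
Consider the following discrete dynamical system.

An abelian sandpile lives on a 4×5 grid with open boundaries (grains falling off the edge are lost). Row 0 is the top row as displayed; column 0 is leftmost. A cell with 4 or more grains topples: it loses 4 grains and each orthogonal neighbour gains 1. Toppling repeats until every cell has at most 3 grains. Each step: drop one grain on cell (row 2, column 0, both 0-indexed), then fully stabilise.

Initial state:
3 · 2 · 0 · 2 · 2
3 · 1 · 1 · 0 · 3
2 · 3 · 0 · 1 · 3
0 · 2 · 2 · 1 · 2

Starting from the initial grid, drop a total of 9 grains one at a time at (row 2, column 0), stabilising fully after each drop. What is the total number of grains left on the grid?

36

gen 0: 3 · 2 · 0 · 2 · 2
3 · 1 · 1 · 0 · 3
2 · 3 · 0 · 1 · 3
0 · 2 · 2 · 1 · 2
gen 1: 3 · 2 · 0 · 2 · 2
3 · 1 · 1 · 0 · 3
3 · 3 · 0 · 1 · 3
0 · 2 · 2 · 1 · 2
gen 2: 0 · 3 · 0 · 2 · 2
1 · 3 · 1 · 0 · 3
2 · 0 · 1 · 1 · 3
1 · 3 · 2 · 1 · 2
gen 3: 0 · 3 · 0 · 2 · 2
1 · 3 · 1 · 0 · 3
3 · 0 · 1 · 1 · 3
1 · 3 · 2 · 1 · 2
gen 4: 0 · 3 · 0 · 2 · 2
2 · 3 · 1 · 0 · 3
0 · 1 · 1 · 1 · 3
2 · 3 · 2 · 1 · 2
gen 5: 0 · 3 · 0 · 2 · 2
2 · 3 · 1 · 0 · 3
1 · 1 · 1 · 1 · 3
2 · 3 · 2 · 1 · 2
gen 6: 0 · 3 · 0 · 2 · 2
2 · 3 · 1 · 0 · 3
2 · 1 · 1 · 1 · 3
2 · 3 · 2 · 1 · 2
gen 7: 0 · 3 · 0 · 2 · 2
2 · 3 · 1 · 0 · 3
3 · 1 · 1 · 1 · 3
2 · 3 · 2 · 1 · 2
gen 8: 0 · 3 · 0 · 2 · 2
3 · 3 · 1 · 0 · 3
0 · 2 · 1 · 1 · 3
3 · 3 · 2 · 1 · 2
gen 9: 0 · 3 · 0 · 2 · 2
3 · 3 · 1 · 0 · 3
1 · 2 · 1 · 1 · 3
3 · 3 · 2 · 1 · 2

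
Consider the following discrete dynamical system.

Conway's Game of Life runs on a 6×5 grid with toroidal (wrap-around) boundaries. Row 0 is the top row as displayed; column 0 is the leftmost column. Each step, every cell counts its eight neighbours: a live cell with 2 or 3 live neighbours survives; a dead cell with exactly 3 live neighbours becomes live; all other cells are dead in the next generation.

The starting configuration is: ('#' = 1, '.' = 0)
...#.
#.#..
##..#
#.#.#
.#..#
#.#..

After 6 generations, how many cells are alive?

k=0  ...#.
#.#..
##..#
#.#.#
.#..#
#.#..
k=1  ..###
#.##.
..#..
..#..
..#.#
#####
k=2  .....
.....
..#..
.##..
....#
.....
k=3  .....
.....
.##..
.###.
.....
.....
k=4  .....
.....
.#.#.
.#.#.
..#..
.....
k=5  .....
.....
.....
.#.#.
..#..
.....
k=6  .....
.....
.....
..#..
..#..
.....

2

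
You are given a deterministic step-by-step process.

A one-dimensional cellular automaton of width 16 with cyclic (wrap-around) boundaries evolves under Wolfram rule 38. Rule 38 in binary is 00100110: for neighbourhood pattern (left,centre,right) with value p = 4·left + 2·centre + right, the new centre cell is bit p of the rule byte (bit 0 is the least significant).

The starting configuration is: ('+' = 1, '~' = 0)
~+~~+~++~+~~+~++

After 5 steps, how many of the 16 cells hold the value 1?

0) ~+~~+~++~+~~+~++
1) ++~+++~~++~+++~~
2) ~~+~~~~+~~+~~~~+
3) ~++~~~++~++~~~++
4) +~~~~+~~+~~~~+~~
5) +~~~++~++~~~++~+

8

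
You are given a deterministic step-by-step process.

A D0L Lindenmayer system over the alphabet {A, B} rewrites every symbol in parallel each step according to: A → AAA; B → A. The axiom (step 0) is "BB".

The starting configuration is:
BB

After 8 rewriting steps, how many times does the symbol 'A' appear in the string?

4374

gen 0: BB
gen 1: AA
gen 2: AAAAAA
gen 3: AAAAAAAAAAAAAAAAAA
gen 4: AAAAAAAAAAAAAAAAAAAAAAAAAAAAAAAAAAAAAAAAAAAAAAAAAAAAAA
gen 5: AAAAAAAAAAAAAAAAAAAAAAAAAAAAAAAAAAAAAAAAAAAAAAAAAAAAAAAAAA…AAAAAAAAAAAAAAAAAAAAAAAAAAAAAAAAAAAAAAAAAAAAAAAAAAAAAAAAAA  (len 162)
gen 6: AAAAAAAAAAAAAAAAAAAAAAAAAAAAAAAAAAAAAAAAAAAAAAAAAAAAAAAAAA…AAAAAAAAAAAAAAAAAAAAAAAAAAAAAAAAAAAAAAAAAAAAAAAAAAAAAAAAAA  (len 486)
gen 7: AAAAAAAAAAAAAAAAAAAAAAAAAAAAAAAAAAAAAAAAAAAAAAAAAAAAAAAAAA…AAAAAAAAAAAAAAAAAAAAAAAAAAAAAAAAAAAAAAAAAAAAAAAAAAAAAAAAAA  (len 1458)
gen 8: AAAAAAAAAAAAAAAAAAAAAAAAAAAAAAAAAAAAAAAAAAAAAAAAAAAAAAAAAA…AAAAAAAAAAAAAAAAAAAAAAAAAAAAAAAAAAAAAAAAAAAAAAAAAAAAAAAAAA  (len 4374)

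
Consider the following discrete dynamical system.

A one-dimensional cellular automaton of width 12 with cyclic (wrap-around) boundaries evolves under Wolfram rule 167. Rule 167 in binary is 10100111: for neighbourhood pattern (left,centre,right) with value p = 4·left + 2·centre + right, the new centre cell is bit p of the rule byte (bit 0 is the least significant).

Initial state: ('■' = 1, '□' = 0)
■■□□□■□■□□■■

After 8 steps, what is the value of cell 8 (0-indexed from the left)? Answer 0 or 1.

0

[0] ■■□□□■□■□□■■
[1] ■□□■■■■■□■□■
[2] □□■□■■■□■■■□
[3] ■■■■□■□■□■□□
[4] □■■□■■■■■■□■
[5] ■□□■□■■■■□■■
[6] □□■■■□■■□■□■
[7] □■□■□■□□■■■■
[8] ■■■■■■□■□■■□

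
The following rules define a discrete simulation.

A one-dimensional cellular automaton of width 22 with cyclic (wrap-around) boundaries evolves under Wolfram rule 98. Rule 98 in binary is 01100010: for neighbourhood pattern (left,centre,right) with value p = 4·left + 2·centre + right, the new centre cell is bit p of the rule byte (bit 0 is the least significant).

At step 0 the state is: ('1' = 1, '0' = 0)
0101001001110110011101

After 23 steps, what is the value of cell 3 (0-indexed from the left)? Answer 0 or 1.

k=0  0101001001110110011101
k=1  1010010010011010100110
k=2  0100100100101101001011
k=3  1001001001010110010101
k=4  1010010010101010101010
k=5  0100100101010101010101
k=6  1001001010101010101010
k=7  0010010101010101010101
k=8  0100101010101010101010
k=9  1001010101010101010100
k=10  0010101010101010101001
k=11  0101010101010101010010
k=12  1010101010101010100100
k=13  0101010101010101001001
k=14  1010101010101010010010
k=15  0101010101010100100101
k=16  1010101010101001001010
k=17  0101010101010010010101
k=18  1010101010100100101010
k=19  0101010101001001010101
k=20  1010101010010010101010
k=21  0101010100100101010101
k=22  1010101001001010101010
k=23  0101010010010101010101

1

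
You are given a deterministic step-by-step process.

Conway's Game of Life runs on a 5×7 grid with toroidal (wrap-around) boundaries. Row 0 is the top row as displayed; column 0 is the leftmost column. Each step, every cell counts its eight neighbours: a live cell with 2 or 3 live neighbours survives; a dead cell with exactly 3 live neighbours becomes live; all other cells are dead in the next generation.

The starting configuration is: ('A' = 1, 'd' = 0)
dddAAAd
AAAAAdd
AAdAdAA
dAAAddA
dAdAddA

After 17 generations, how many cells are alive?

[0] dddAAAd
AAAAAdd
AAdAdAA
dAAAddA
dAdAddA
[1] dddddAA
ddddddd
dddddAd
dddAddd
dAddddA
[2] AddddAA
dddddAA
ddddddd
ddddddd
AddddAA
[3] ddddAdd
AddddAd
ddddddd
ddddddA
AddddAd
[4] ddddAAd
ddddddd
ddddddA
ddddddA
dddddAA
[5] ddddAAA
dddddAd
ddddddd
AdddddA
ddddAdA
[6] ddddAdA
ddddAAA
ddddddA
AddddAA
ddddAdd
[7] dddAAdA
AdddAdA
ddddAdd
AddddAA
AdddAdd
[8] dddAAdA
AdddAdA
ddddAdd
AdddAAA
AddAAdd
[9] ddddddA
AdddAdA
dddAAdd
AdddddA
Adddddd
[10] dddddAA
AddAAdA
dddAAdd
AdddddA
Adddddd
[11] ddddAAd
AddAddA
dddAAdd
AdddddA
AddddAd
[12] AdddAAd
dddAddA
dddAAAd
AdddAAA
AdddAAd
[13] AddAddd
dddAddA
AddAddd
Adddddd
AAdAddd
[14] AAdAAdA
AdAAAdA
AdddddA
AdAdddA
AAAdddA
[15] ddddAdd
ddAdAdd
ddAdddd
ddAddAd
ddddddd
[16] dddAddd
ddddddd
dAAdddd
ddddddd
ddddddd
[17] ddddddd
ddAdddd
ddddddd
ddddddd
ddddddd

1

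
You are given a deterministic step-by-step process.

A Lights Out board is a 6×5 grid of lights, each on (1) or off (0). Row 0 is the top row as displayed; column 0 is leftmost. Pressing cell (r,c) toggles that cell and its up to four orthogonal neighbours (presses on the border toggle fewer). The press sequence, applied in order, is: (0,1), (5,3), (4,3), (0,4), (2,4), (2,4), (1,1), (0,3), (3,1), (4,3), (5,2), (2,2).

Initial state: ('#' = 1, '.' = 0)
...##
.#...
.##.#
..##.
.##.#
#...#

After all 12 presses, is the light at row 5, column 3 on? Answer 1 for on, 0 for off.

0

gen 0: ...##
.#...
.##.#
..##.
.##.#
#...#
gen 1: #####
.....
.##.#
..##.
.##.#
#...#
gen 2: #####
.....
.##.#
..##.
.####
#.##.
gen 3: #####
.....
.##.#
..#..
.#...
#.#..
gen 4: ###..
....#
.##.#
..#..
.#...
#.#..
gen 5: ###..
.....
.###.
..#.#
.#...
#.#..
gen 6: ###..
....#
.##.#
..#..
.#...
#.#..
gen 7: #.#..
###.#
..#.#
..#..
.#...
#.#..
gen 8: #..##
#####
..#.#
..#..
.#...
#.#..
gen 9: #..##
#####
.##.#
##...
.....
#.#..
gen 10: #..##
#####
.##.#
##.#.
..###
#.##.
gen 11: #..##
#####
.##.#
##.#.
...##
##...
gen 12: #..##
##.##
...##
####.
...##
##...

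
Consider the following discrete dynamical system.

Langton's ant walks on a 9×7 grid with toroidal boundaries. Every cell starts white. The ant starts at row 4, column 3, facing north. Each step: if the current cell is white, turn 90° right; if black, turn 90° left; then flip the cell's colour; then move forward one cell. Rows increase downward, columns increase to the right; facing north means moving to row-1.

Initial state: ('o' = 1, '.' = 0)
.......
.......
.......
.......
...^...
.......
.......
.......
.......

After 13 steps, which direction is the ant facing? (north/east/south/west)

east

k=0  .......
.......
.......
.......
...^...
.......
.......
.......
.......
k=1  .......
.......
.......
.......
...o>..
.......
.......
.......
.......
k=2  .......
.......
.......
.......
...oo..
....v..
.......
.......
.......
k=3  .......
.......
.......
.......
...oo..
...<o..
.......
.......
.......
k=4  .......
.......
.......
.......
...^o..
...oo..
.......
.......
.......
k=5  .......
.......
.......
.......
..<.o..
...oo..
.......
.......
.......
k=6  .......
.......
.......
..^....
..o.o..
...oo..
.......
.......
.......
k=7  .......
.......
.......
..o>...
..o.o..
...oo..
.......
.......
.......
k=8  .......
.......
.......
..oo...
..ovo..
...oo..
.......
.......
.......
k=9  .......
.......
.......
..oo...
..<oo..
...oo..
.......
.......
.......
k=10  .......
.......
.......
..oo...
...oo..
..voo..
.......
.......
.......
k=11  .......
.......
.......
..oo...
...oo..
.<ooo..
.......
.......
.......
k=12  .......
.......
.......
..oo...
.^.oo..
.oooo..
.......
.......
.......
k=13  .......
.......
.......
..oo...
.o>oo..
.oooo..
.......
.......
.......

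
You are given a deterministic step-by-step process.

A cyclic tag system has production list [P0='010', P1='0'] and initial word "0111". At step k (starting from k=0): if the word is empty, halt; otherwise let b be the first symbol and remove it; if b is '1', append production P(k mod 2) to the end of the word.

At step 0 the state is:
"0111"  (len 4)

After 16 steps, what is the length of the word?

0

t=0: "0111"  (len 4)
t=1: "111"  (len 3)
t=2: "110"  (len 3)
t=3: "10010"  (len 5)
t=4: "00100"  (len 5)
t=5: "0100"  (len 4)
t=6: "100"  (len 3)
t=7: "00010"  (len 5)
t=8: "0010"  (len 4)
t=9: "010"  (len 3)
t=10: "10"  (len 2)
t=11: "0010"  (len 4)
t=12: "010"  (len 3)
t=13: "10"  (len 2)
t=14: "00"  (len 2)
t=15: "0"  (len 1)
t=16: (halted — word empty)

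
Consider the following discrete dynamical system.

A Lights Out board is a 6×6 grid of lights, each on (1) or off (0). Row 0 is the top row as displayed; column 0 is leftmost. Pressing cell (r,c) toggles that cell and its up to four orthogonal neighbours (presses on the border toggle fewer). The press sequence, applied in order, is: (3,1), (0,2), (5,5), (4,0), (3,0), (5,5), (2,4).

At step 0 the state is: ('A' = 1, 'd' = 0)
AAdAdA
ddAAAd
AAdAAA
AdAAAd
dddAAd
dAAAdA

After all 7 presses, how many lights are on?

[0] AAdAdA
ddAAAd
AAdAAA
AdAAAd
dddAAd
dAAAdA
[1] AAdAdA
ddAAAd
AddAAA
dAdAAd
dAdAAd
dAAAdA
[2] AdAddA
dddAAd
AddAAA
dAdAAd
dAdAAd
dAAAdA
[3] AdAddA
dddAAd
AddAAA
dAdAAd
dAdAAA
dAAAAd
[4] AdAddA
dddAAd
AddAAA
AAdAAd
AddAAA
AAAAAd
[5] AdAddA
dddAAd
dddAAA
dddAAd
dddAAA
AAAAAd
[6] AdAddA
dddAAd
dddAAA
dddAAd
dddAAd
AAAAdA
[7] AdAddA
dddAdd
dddddd
dddAdd
dddAAd
AAAAdA

12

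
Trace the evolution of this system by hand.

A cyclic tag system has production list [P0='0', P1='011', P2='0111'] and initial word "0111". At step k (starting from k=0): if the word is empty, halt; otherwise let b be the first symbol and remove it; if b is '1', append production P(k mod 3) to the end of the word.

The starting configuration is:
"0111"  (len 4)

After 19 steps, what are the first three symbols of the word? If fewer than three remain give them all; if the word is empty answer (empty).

110

gen 0: "0111"  (len 4)
gen 1: "111"  (len 3)
gen 2: "11011"  (len 5)
gen 3: "10110111"  (len 8)
gen 4: "01101110"  (len 8)
gen 5: "1101110"  (len 7)
gen 6: "1011100111"  (len 10)
gen 7: "0111001110"  (len 10)
gen 8: "111001110"  (len 9)
gen 9: "110011100111"  (len 12)
gen 10: "100111001110"  (len 12)
gen 11: "00111001110011"  (len 14)
gen 12: "0111001110011"  (len 13)
gen 13: "111001110011"  (len 12)
gen 14: "11001110011011"  (len 14)
gen 15: "10011100110110111"  (len 17)
gen 16: "00111001101101110"  (len 17)
gen 17: "0111001101101110"  (len 16)
gen 18: "111001101101110"  (len 15)
gen 19: "110011011011100"  (len 15)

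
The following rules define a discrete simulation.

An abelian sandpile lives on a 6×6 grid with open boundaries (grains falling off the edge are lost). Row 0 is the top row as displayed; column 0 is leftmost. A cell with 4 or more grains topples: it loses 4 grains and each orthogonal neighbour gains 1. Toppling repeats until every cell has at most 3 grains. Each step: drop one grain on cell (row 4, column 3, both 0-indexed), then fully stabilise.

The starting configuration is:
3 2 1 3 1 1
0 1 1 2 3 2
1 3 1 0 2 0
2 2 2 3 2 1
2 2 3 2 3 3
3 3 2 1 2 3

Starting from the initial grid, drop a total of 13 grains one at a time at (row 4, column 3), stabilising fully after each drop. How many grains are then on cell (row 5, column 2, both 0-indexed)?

0) 3 2 1 3 1 1
0 1 1 2 3 2
1 3 1 0 2 0
2 2 2 3 2 1
2 2 3 2 3 3
3 3 2 1 2 3
1) 3 2 1 3 1 1
0 1 1 2 3 2
1 3 1 0 2 0
2 2 2 3 2 1
2 2 3 3 3 3
3 3 2 1 2 3
2) 3 2 1 3 1 1
0 1 1 2 3 2
1 3 2 1 3 0
2 3 0 2 0 3
2 3 1 3 3 1
3 3 3 3 0 1
3) 3 2 1 3 1 1
0 2 1 2 3 2
3 0 3 1 3 0
0 2 2 3 1 3
1 3 0 3 0 2
1 2 2 1 2 1
4) 3 2 1 3 1 1
0 2 1 2 3 2
3 0 3 2 3 0
0 2 3 0 2 3
1 3 1 1 1 2
1 2 2 2 2 1
5) 3 2 1 3 1 1
0 2 1 2 3 2
3 0 3 2 3 0
0 2 3 0 2 3
1 3 1 2 1 2
1 2 2 2 2 1
6) 3 2 1 3 1 1
0 2 1 2 3 2
3 0 3 2 3 0
0 2 3 0 2 3
1 3 1 3 1 2
1 2 2 2 2 1
7) 3 2 1 3 1 1
0 2 1 2 3 2
3 0 3 2 3 0
0 2 3 1 2 3
1 3 2 0 2 2
1 2 2 3 2 1
8) 3 2 1 3 1 1
0 2 1 2 3 2
3 0 3 2 3 0
0 2 3 1 2 3
1 3 2 1 2 2
1 2 2 3 2 1
9) 3 2 1 3 1 1
0 2 1 2 3 2
3 0 3 2 3 0
0 2 3 1 2 3
1 3 2 2 2 2
1 2 2 3 2 1
10) 3 2 1 3 1 1
0 2 1 2 3 2
3 0 3 2 3 0
0 2 3 1 2 3
1 3 2 3 2 2
1 2 2 3 2 1
11) 3 2 1 3 1 1
0 2 1 2 3 2
3 0 3 2 3 0
0 2 3 2 2 3
1 3 3 1 3 2
1 2 3 0 3 1
12) 3 2 1 3 1 1
0 2 1 2 3 2
3 0 3 2 3 0
0 2 3 2 2 3
1 3 3 2 3 2
1 2 3 0 3 1
13) 3 2 1 3 1 1
0 2 1 2 3 2
3 0 3 2 3 0
0 2 3 2 2 3
1 3 3 3 3 2
1 2 3 0 3 1

3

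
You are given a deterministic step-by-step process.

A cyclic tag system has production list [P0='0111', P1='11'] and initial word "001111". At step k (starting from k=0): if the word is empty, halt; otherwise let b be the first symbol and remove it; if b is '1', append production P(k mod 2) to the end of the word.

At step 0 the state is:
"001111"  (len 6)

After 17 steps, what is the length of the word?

0) "001111"  (len 6)
1) "01111"  (len 5)
2) "1111"  (len 4)
3) "1110111"  (len 7)
4) "11011111"  (len 8)
5) "10111110111"  (len 11)
6) "011111011111"  (len 12)
7) "11111011111"  (len 11)
8) "111101111111"  (len 12)
9) "111011111110111"  (len 15)
10) "1101111111011111"  (len 16)
11) "1011111110111110111"  (len 19)
12) "01111111011111011111"  (len 20)
13) "1111111011111011111"  (len 19)
14) "11111101111101111111"  (len 20)
15) "11111011111011111110111"  (len 23)
16) "111101111101111111011111"  (len 24)
17) "111011111011111110111110111"  (len 27)

27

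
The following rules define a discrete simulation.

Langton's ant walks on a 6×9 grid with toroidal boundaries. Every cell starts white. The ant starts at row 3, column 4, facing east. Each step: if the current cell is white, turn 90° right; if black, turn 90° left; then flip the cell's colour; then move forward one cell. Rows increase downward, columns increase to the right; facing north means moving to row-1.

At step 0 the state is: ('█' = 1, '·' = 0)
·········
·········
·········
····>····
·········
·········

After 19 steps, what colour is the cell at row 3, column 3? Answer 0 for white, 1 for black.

[0] ·········
·········
·········
····>····
·········
·········
[1] ·········
·········
·········
····█····
····v····
·········
[2] ·········
·········
·········
····█····
···<█····
·········
[3] ·········
·········
·········
···^█····
···██····
·········
[4] ·········
·········
·········
···█>····
···██····
·········
[5] ·········
·········
····^····
···█·····
···██····
·········
[6] ·········
·········
····█>···
···█·····
···██····
·········
[7] ·········
·········
····██···
···█·v···
···██····
·········
[8] ·········
·········
····██···
···█<█···
···██····
·········
[9] ·········
·········
····^█···
···███···
···██····
·········
[10] ·········
·········
···<·█···
···███···
···██····
·········
[11] ·········
···^·····
···█·█···
···███···
···██····
·········
[12] ·········
···█>····
···█·█···
···███···
···██····
·········
[13] ·········
···██····
···█v█···
···███···
···██····
·········
[14] ·········
···██····
···<██···
···███···
···██····
·········
[15] ·········
···██····
····██···
···v██···
···██····
·········
[16] ·········
···██····
····██···
····>█···
···██····
·········
[17] ·········
···██····
····^█···
·····█···
···██····
·········
[18] ·········
···██····
···<·█···
·····█···
···██····
·········
[19] ·········
···^█····
···█·█···
·····█···
···██····
·········

0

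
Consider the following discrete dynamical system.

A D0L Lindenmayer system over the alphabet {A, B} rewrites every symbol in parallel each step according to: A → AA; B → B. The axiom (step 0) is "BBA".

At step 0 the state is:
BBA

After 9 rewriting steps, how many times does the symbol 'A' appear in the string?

512

t=0: BBA
t=1: BBAA
t=2: BBAAAA
t=3: BBAAAAAAAA
t=4: BBAAAAAAAAAAAAAAAA
t=5: BBAAAAAAAAAAAAAAAAAAAAAAAAAAAAAAAA
t=6: BBAAAAAAAAAAAAAAAAAAAAAAAAAAAAAAAAAAAAAAAAAAAAAAAAAAAAAAAAAAAAAAAA
t=7: BBAAAAAAAAAAAAAAAAAAAAAAAAAAAAAAAAAAAAAAAAAAAAAAAAAAAAAAAA…AAAAAAAAAAAAAAAAAAAAAAAAAAAAAAAAAAAAAAAAAAAAAAAAAAAAAAAAAA  (len 130)
t=8: BBAAAAAAAAAAAAAAAAAAAAAAAAAAAAAAAAAAAAAAAAAAAAAAAAAAAAAAAA…AAAAAAAAAAAAAAAAAAAAAAAAAAAAAAAAAAAAAAAAAAAAAAAAAAAAAAAAAA  (len 258)
t=9: BBAAAAAAAAAAAAAAAAAAAAAAAAAAAAAAAAAAAAAAAAAAAAAAAAAAAAAAAA…AAAAAAAAAAAAAAAAAAAAAAAAAAAAAAAAAAAAAAAAAAAAAAAAAAAAAAAAAA  (len 514)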